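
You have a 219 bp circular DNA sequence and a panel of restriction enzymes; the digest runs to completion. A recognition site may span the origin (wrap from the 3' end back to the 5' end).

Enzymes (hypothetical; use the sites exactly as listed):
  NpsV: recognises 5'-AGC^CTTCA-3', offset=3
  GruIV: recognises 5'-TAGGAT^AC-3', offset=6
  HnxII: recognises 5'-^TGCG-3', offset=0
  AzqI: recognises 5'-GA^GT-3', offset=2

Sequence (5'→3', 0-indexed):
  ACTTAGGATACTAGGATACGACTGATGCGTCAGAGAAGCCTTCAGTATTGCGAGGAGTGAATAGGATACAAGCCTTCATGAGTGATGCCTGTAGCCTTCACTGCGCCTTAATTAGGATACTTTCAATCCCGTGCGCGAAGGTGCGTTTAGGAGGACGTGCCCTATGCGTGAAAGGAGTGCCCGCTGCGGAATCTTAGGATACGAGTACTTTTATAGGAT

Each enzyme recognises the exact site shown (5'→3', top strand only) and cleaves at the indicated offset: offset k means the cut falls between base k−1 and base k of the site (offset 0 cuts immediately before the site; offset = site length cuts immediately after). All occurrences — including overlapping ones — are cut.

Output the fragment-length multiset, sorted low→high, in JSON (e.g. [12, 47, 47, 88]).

Site scan:
  NpsV AGCCTTCA/3: at [36, 70, 92] ⇒ [39, 73, 95]
  GruIV TAGGATAC/6: at [3, 11, 61, 112, 194, 213] ⇒ [0, 9, 17, 67, 118, 200]
  HnxII TGCG/0: at [25, 48, 101, 131, 141, 164, 184] ⇒ [25, 48, 101, 131, 141, 164, 184]
  AzqI GAGT/2: at [54, 79, 174, 202] ⇒ [56, 81, 176, 204]

All cut coordinates (distinct, sorted): [0, 9, 17, 25, 39, 48, 56, 67, 73, 81, 95, 101, 118, 131, 141, 164, 176, 184, 200, 204]

Fragment lengths:
  0→9: 9 bp
  9→17: 8 bp
  17→25: 8 bp
  25→39: 14 bp
  39→48: 9 bp
  48→56: 8 bp
  56→67: 11 bp
  67→73: 6 bp
  73→81: 8 bp
  81→95: 14 bp
  95→101: 6 bp
  101→118: 17 bp
  118→131: 13 bp
  131→141: 10 bp
  141→164: 23 bp
  164→176: 12 bp
  176→184: 8 bp
  184→200: 16 bp
  200→204: 4 bp
  204→0 (wrap): 219-204+0 = 15 bp

[4,6,6,8,8,8,8,8,9,9,10,11,12,13,14,14,15,16,17,23]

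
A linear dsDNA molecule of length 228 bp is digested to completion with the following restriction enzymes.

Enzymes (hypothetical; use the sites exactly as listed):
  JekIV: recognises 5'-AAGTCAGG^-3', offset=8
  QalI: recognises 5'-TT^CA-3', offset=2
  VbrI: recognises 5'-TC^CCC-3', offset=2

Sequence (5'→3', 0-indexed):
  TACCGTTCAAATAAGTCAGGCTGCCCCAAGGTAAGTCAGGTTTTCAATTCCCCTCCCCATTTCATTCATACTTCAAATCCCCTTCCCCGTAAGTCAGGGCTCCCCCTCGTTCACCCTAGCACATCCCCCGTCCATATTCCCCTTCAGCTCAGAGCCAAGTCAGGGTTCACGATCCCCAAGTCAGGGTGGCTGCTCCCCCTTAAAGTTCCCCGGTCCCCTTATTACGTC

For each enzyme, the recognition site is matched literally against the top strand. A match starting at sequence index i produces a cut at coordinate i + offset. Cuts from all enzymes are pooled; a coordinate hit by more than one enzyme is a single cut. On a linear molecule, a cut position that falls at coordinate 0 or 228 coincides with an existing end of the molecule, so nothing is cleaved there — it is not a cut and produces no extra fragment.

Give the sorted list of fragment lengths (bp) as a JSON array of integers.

[3,4,4,4,5,5,6,6,6,7,7,7,7,7,9,10,11,13,13,13,13,14,14,20,20]

Site scan:
  JekIV (AAGTCAGG, off=8): starts [12, 32, 90, 156, 177] → cuts [20, 40, 98, 164, 185]
  QalI (TTCA, off=2): starts [5, 42, 60, 64, 71, 109, 142, 165] → cuts [7, 44, 62, 66, 73, 111, 144, 167]
  VbrI (TCCCC, off=2): starts [48, 53, 77, 83, 100, 123, 137, 172, 193, 206, 213] → cuts [50, 55, 79, 85, 102, 125, 139, 174, 195, 208, 215]

All cut coordinates (distinct, sorted): [7, 20, 40, 44, 50, 55, 62, 66, 73, 79, 85, 98, 102, 111, 125, 139, 144, 164, 167, 174, 185, 195, 208, 215]

Fragments:
  [0,7): 7 bp
  [7,20): 13 bp
  [20,40): 20 bp
  [40,44): 4 bp
  [44,50): 6 bp
  [50,55): 5 bp
  [55,62): 7 bp
  [62,66): 4 bp
  [66,73): 7 bp
  [73,79): 6 bp
  [79,85): 6 bp
  [85,98): 13 bp
  [98,102): 4 bp
  [102,111): 9 bp
  [111,125): 14 bp
  [125,139): 14 bp
  [139,144): 5 bp
  [144,164): 20 bp
  [164,167): 3 bp
  [167,174): 7 bp
  [174,185): 11 bp
  [185,195): 10 bp
  [195,208): 13 bp
  [208,215): 7 bp
  [215,228): 13 bp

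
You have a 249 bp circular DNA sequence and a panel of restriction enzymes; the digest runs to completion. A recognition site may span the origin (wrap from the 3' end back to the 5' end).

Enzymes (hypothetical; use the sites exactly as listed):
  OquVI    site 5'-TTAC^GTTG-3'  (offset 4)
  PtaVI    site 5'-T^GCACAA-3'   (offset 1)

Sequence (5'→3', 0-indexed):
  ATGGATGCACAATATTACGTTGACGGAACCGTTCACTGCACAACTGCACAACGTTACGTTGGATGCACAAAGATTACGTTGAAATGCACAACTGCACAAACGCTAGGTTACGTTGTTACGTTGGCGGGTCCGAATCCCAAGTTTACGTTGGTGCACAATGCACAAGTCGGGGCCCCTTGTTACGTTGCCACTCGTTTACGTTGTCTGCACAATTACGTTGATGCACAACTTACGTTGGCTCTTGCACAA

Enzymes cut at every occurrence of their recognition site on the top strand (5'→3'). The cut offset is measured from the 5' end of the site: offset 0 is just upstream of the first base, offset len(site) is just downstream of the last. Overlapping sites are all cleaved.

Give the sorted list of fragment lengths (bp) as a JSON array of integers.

Site scan:
  OquVI TTACGTTG/4: at [14, 53, 73, 107, 115, 142, 179, 195, 212, 229] ⇒ [18, 57, 77, 111, 119, 146, 183, 199, 216, 233]
  PtaVI TGCACAA/1: at [5, 36, 44, 63, 84, 92, 151, 158, 205, 221, 242] ⇒ [6, 37, 45, 64, 85, 93, 152, 159, 206, 222, 243]

Pooled cuts: [6, 18, 37, 45, 57, 64, 77, 85, 93, 111, 119, 146, 152, 159, 183, 199, 206, 216, 222, 233, 243]

Fragment lengths:
  6→18: 12 bp
  18→37: 19 bp
  37→45: 8 bp
  45→57: 12 bp
  57→64: 7 bp
  64→77: 13 bp
  77→85: 8 bp
  85→93: 8 bp
  93→111: 18 bp
  111→119: 8 bp
  119→146: 27 bp
  146→152: 6 bp
  152→159: 7 bp
  159→183: 24 bp
  183→199: 16 bp
  199→206: 7 bp
  206→216: 10 bp
  216→222: 6 bp
  222→233: 11 bp
  233→243: 10 bp
  243→6 (wrap): 249-243+6 = 12 bp

[6,6,7,7,7,8,8,8,8,10,10,11,12,12,12,13,16,18,19,24,27]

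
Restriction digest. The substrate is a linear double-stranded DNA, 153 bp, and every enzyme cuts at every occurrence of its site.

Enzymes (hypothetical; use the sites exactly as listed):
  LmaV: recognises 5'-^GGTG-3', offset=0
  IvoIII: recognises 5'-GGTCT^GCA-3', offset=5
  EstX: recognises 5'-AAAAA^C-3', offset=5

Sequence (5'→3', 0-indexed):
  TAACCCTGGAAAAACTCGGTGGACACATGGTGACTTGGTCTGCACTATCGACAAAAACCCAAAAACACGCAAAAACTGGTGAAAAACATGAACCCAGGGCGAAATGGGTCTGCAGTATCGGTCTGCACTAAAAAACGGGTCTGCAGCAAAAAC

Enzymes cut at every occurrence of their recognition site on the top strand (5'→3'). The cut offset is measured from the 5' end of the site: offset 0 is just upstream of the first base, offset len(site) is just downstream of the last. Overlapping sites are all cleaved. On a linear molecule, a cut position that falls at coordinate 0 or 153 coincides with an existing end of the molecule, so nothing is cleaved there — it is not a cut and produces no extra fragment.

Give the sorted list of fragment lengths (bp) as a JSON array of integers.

[1,2,3,7,8,9,10,10,11,11,13,13,14,16,25]

Site scan:
  LmaV GGTG/0: at [17, 28, 77] ⇒ [17, 28, 77]
  IvoIII GGTCTGCA/5: at [36, 106, 119, 137] ⇒ [41, 111, 124, 142]
  EstX AAAAAC/5: at [9, 52, 60, 70, 81, 130, 147] ⇒ [14, 57, 65, 75, 86, 135, 152]

All cut coordinates (distinct, sorted): [14, 17, 28, 41, 57, 65, 75, 77, 86, 111, 124, 135, 142, 152]

Fragment lengths:
  [0,14): 14 bp
  [14,17): 3 bp
  [17,28): 11 bp
  [28,41): 13 bp
  [41,57): 16 bp
  [57,65): 8 bp
  [65,75): 10 bp
  [75,77): 2 bp
  [77,86): 9 bp
  [86,111): 25 bp
  [111,124): 13 bp
  [124,135): 11 bp
  [135,142): 7 bp
  [142,152): 10 bp
  [152,153): 1 bp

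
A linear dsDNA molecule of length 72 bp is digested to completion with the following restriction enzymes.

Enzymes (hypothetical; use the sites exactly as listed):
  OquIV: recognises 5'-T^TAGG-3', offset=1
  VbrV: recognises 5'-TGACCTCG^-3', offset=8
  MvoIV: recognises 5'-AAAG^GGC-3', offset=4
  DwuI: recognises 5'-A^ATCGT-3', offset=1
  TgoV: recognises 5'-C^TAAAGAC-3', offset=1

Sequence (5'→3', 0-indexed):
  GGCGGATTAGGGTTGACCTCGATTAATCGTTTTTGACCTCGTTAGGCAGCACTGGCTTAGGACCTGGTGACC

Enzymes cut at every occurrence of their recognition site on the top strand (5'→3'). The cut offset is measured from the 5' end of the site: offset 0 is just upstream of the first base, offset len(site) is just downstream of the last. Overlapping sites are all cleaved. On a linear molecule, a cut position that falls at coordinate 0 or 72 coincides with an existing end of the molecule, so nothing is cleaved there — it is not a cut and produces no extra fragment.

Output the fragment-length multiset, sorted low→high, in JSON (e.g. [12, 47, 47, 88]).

Per-enzyme occurrences:
  OquIV (TTAGG, off=1): starts [6, 41, 56] → cuts [7, 42, 57]
  VbrV (TGACCTCG, off=8): starts [13, 33] → cuts [21, 41]
  MvoIV (AAAGGGC, off=4): no sites
  DwuI (AATCGT, off=1): starts [24] → cuts [25]
  TgoV (CTAAAGAC, off=1): no sites

All cut coordinates (distinct, sorted): [7, 21, 25, 41, 42, 57]

Fragment lengths:
  [0,7): 7 bp
  [7,21): 14 bp
  [21,25): 4 bp
  [25,41): 16 bp
  [41,42): 1 bp
  [42,57): 15 bp
  [57,72): 15 bp

[1,4,7,14,15,15,16]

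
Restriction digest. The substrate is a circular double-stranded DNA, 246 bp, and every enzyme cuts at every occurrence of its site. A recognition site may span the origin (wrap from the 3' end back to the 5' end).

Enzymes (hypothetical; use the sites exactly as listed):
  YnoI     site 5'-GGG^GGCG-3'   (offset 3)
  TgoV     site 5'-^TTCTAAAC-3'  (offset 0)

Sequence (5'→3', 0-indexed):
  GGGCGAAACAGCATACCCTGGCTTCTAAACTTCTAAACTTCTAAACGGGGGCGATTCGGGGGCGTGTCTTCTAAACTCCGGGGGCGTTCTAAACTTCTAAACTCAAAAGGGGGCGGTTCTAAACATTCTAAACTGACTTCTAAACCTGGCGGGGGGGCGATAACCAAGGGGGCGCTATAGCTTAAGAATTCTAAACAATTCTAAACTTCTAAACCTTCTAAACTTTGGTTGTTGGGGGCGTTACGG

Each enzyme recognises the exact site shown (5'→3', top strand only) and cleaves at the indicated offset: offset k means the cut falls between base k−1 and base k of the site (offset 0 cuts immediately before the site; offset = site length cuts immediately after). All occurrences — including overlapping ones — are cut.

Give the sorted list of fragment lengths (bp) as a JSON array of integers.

[4,5,8,8,8,8,8,9,9,10,11,11,11,12,14,15,17,18,18,21,21]

Scan for sites:
  YnoI (GGGGGCG, off=3): starts [46, 57, 79, 108, 152, 167, 233, 244] → cuts [1, 49, 60, 82, 111, 155, 170, 236]
  TgoV (TTCTAAAC, off=0): starts [22, 30, 38, 68, 86, 94, 116, 125, 137, 188, 198, 206, 215] → cuts [22, 30, 38, 68, 86, 94, 116, 125, 137, 188, 198, 206, 215]

All cut coordinates (distinct, sorted): [1, 22, 30, 38, 49, 60, 68, 82, 86, 94, 111, 116, 125, 137, 155, 170, 188, 198, 206, 215, 236]

Fragments:
  1→22: 21 bp
  22→30: 8 bp
  30→38: 8 bp
  38→49: 11 bp
  49→60: 11 bp
  60→68: 8 bp
  68→82: 14 bp
  82→86: 4 bp
  86→94: 8 bp
  94→111: 17 bp
  111→116: 5 bp
  116→125: 9 bp
  125→137: 12 bp
  137→155: 18 bp
  155→170: 15 bp
  170→188: 18 bp
  188→198: 10 bp
  198→206: 8 bp
  206→215: 9 bp
  215→236: 21 bp
  236→1 (wrap): 246-236+1 = 11 bp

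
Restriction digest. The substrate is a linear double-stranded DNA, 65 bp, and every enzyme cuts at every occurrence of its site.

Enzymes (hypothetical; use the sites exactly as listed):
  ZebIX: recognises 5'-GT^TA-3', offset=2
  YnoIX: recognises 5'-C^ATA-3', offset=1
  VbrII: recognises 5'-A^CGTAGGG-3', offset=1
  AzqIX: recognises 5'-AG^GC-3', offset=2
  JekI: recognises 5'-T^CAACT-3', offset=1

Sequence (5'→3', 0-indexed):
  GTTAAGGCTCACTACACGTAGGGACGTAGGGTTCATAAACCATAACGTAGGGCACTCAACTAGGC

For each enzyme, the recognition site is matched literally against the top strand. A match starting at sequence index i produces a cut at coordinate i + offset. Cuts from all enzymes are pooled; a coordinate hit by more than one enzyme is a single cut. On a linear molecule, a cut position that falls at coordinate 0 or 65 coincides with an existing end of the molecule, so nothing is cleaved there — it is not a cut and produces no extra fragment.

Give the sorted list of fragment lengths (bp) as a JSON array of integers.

[2,2,4,4,7,7,8,10,10,11]

Site scan:
  ZebIX GTTA/2: at [0] ⇒ [2]
  YnoIX CATA/1: at [33, 40] ⇒ [34, 41]
  VbrII ACGTAGGG/1: at [15, 23, 44] ⇒ [16, 24, 45]
  AzqIX AGGC/2: at [4, 61] ⇒ [6, 63]
  JekI TCAACT/1: at [55] ⇒ [56]

All cut coordinates (distinct, sorted): [2, 6, 16, 24, 34, 41, 45, 56, 63]

Fragments:
  [0,2): 2 bp
  [2,6): 4 bp
  [6,16): 10 bp
  [16,24): 8 bp
  [24,34): 10 bp
  [34,41): 7 bp
  [41,45): 4 bp
  [45,56): 11 bp
  [56,63): 7 bp
  [63,65): 2 bp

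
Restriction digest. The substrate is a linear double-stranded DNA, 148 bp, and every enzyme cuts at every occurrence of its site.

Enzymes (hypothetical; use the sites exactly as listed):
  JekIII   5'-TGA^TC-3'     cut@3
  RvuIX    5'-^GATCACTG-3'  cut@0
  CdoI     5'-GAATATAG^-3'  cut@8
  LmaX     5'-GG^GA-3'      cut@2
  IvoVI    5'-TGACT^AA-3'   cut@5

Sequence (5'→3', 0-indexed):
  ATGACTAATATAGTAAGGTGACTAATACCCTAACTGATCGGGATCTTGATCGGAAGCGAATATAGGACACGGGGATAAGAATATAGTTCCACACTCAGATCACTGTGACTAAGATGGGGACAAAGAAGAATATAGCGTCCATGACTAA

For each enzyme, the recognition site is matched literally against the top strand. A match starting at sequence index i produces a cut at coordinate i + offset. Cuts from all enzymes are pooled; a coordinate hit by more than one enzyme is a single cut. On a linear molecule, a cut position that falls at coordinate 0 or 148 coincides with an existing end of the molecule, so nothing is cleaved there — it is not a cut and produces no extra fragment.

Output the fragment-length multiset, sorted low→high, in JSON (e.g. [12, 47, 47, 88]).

Site scan:
  JekIII TGATC/3: at [34, 46] ⇒ [37, 49]
  RvuIX GATCACTG/0: at [97] ⇒ [97]
  CdoI GAATATAG/8: at [57, 78, 127] ⇒ [65, 86, 135]
  LmaX GGGA/2: at [39, 71, 116] ⇒ [41, 73, 118]
  IvoVI TGACTAA/5: at [1, 18, 105, 141] ⇒ [6, 23, 110, 146]

All cut coordinates (distinct, sorted): [6, 23, 37, 41, 49, 65, 73, 86, 97, 110, 118, 135, 146]

Fragment lengths:
  [0,6): 6 bp
  [6,23): 17 bp
  [23,37): 14 bp
  [37,41): 4 bp
  [41,49): 8 bp
  [49,65): 16 bp
  [65,73): 8 bp
  [73,86): 13 bp
  [86,97): 11 bp
  [97,110): 13 bp
  [110,118): 8 bp
  [118,135): 17 bp
  [135,146): 11 bp
  [146,148): 2 bp

[2,4,6,8,8,8,11,11,13,13,14,16,17,17]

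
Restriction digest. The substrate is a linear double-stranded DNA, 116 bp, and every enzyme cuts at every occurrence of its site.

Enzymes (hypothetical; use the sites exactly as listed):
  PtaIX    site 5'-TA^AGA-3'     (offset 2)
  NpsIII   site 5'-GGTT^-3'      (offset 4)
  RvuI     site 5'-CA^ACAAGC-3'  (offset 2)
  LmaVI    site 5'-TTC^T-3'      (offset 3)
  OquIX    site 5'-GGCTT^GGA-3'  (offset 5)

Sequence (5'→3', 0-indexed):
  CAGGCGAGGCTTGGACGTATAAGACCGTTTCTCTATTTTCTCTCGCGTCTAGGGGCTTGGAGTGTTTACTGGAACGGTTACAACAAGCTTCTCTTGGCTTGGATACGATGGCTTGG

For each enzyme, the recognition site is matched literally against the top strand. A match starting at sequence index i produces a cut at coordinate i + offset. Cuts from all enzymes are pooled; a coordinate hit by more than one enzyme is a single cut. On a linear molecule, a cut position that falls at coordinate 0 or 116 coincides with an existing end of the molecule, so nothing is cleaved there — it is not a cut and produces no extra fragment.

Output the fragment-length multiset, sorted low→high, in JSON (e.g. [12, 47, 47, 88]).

[3,9,9,9,9,10,12,16,18,21]

Site scan:
  PtaIX TAAGA/2: at [19] ⇒ [21]
  NpsIII GGTT/4: at [75] ⇒ [79]
  RvuI CAACAAGC/2: at [80] ⇒ [82]
  LmaVI TTCT/3: at [28, 37, 88] ⇒ [31, 40, 91]
  OquIX GGCTTGGA/5: at [7, 53, 95] ⇒ [12, 58, 100]

Pooled cuts: [12, 21, 31, 40, 58, 79, 82, 91, 100]

Fragment lengths:
  [0,12): 12 bp
  [12,21): 9 bp
  [21,31): 10 bp
  [31,40): 9 bp
  [40,58): 18 bp
  [58,79): 21 bp
  [79,82): 3 bp
  [82,91): 9 bp
  [91,100): 9 bp
  [100,116): 16 bp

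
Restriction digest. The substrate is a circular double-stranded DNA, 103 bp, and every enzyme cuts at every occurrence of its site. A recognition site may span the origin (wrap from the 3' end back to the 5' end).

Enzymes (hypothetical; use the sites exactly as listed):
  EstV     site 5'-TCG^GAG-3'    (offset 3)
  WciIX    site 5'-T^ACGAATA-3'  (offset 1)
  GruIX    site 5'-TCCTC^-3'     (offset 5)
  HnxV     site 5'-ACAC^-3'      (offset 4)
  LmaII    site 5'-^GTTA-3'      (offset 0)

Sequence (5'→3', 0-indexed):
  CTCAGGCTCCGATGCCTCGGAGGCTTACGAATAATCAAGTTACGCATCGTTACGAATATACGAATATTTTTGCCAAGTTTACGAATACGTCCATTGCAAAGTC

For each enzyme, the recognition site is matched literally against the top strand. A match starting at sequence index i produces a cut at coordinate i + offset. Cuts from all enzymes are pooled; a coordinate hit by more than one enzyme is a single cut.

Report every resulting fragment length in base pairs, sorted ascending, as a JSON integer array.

[3,7,8,10,12,16,21,26]

Site scan:
  EstV (TCGGAG, off=3): starts [16] → cuts [19]
  WciIX (TACGAATA, off=1): starts [25, 50, 58, 79] → cuts [26, 51, 59, 80]
  GruIX (TCCTC, off=5): starts [101] → cuts [3]
  HnxV (ACAC, off=4): no sites
  LmaII (GTTA, off=0): starts [38, 48] → cuts [38, 48]

Pooled cuts: [3, 19, 26, 38, 48, 51, 59, 80]

Fragments:
  3→19: 16 bp
  19→26: 7 bp
  26→38: 12 bp
  38→48: 10 bp
  48→51: 3 bp
  51→59: 8 bp
  59→80: 21 bp
  80→3 (wrap): 103-80+3 = 26 bp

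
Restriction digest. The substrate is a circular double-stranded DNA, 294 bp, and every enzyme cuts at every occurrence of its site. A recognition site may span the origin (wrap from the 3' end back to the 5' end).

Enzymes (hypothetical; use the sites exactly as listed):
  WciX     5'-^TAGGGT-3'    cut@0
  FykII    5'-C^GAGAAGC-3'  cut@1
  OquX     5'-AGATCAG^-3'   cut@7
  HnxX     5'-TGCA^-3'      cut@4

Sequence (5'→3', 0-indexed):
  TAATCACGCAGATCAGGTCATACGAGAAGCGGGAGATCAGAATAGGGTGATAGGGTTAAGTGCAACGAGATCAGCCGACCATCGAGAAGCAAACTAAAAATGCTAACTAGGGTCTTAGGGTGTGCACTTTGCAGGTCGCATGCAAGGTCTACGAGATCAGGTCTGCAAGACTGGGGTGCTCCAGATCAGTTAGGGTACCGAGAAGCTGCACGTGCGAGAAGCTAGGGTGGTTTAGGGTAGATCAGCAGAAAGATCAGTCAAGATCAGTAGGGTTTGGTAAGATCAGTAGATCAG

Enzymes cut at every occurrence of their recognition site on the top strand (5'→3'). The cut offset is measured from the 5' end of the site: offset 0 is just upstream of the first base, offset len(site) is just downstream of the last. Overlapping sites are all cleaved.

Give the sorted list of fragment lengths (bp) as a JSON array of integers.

Scan for sites:
  WciX (TAGGGT, off=0): starts [42, 50, 107, 115, 190, 222, 232, 267] → cuts [42, 50, 107, 115, 190, 222, 232, 267]
  FykII (CGAGAAGC, off=1): starts [22, 82, 198, 214] → cuts [23, 83, 199, 215]
  OquX (AGATCAG, off=7): starts [9, 33, 67, 153, 182, 238, 250, 260, 279, 287] → cuts [0, 16, 40, 74, 160, 189, 245, 257, 267, 286]
  HnxX (TGCA, off=4): starts [60, 122, 129, 140, 163, 206] → cuts [64, 126, 133, 144, 167, 210]

Pooled cuts: [0, 16, 23, 40, 42, 50, 64, 74, 83, 107, 115, 126, 133, 144, 160, 167, 189, 190, 199, 210, 215, 222, 232, 245, 257, 267, 286]

Fragments:
  0→16: 16 bp
  16→23: 7 bp
  23→40: 17 bp
  40→42: 2 bp
  42→50: 8 bp
  50→64: 14 bp
  64→74: 10 bp
  74→83: 9 bp
  83→107: 24 bp
  107→115: 8 bp
  115→126: 11 bp
  126→133: 7 bp
  133→144: 11 bp
  144→160: 16 bp
  160→167: 7 bp
  167→189: 22 bp
  189→190: 1 bp
  190→199: 9 bp
  199→210: 11 bp
  210→215: 5 bp
  215→222: 7 bp
  222→232: 10 bp
  232→245: 13 bp
  245→257: 12 bp
  257→267: 10 bp
  267→286: 19 bp
  286→0 (wrap): 294-286+0 = 8 bp

[1,2,5,7,7,7,7,8,8,8,9,9,10,10,10,11,11,11,12,13,14,16,16,17,19,22,24]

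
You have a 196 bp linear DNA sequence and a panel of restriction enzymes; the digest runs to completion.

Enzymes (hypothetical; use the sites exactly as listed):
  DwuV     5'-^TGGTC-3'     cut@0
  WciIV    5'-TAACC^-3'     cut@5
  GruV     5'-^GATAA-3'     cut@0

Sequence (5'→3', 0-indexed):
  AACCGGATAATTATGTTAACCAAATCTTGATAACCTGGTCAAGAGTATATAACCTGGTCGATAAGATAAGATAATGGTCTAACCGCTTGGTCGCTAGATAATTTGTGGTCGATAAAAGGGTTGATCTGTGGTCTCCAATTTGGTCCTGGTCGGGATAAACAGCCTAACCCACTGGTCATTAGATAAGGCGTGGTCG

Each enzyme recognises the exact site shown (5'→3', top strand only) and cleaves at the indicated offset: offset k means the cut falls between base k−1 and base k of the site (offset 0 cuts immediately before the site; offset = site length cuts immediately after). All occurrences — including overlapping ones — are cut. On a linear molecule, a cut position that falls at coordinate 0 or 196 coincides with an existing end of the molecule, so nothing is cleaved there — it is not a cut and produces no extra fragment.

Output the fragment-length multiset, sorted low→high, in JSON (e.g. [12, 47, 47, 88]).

Site scan:
  DwuV (TGGTC, off=0): starts [35, 54, 74, 87, 105, 128, 140, 146, 172, 190] → cuts [35, 54, 74, 87, 105, 128, 140, 146, 172, 190]
  WciIV (TAACC, off=5): starts [16, 30, 49, 79, 164] → cuts [21, 35, 54, 84, 169]
  GruV (GATAA, off=0): starts [5, 28, 59, 64, 69, 96, 110, 153, 181] → cuts [5, 28, 59, 64, 69, 96, 110, 153, 181]

Pooled cuts: [5, 21, 28, 35, 54, 59, 64, 69, 74, 84, 87, 96, 105, 110, 128, 140, 146, 153, 169, 172, 181, 190]

Fragment lengths:
  [0,5): 5 bp
  [5,21): 16 bp
  [21,28): 7 bp
  [28,35): 7 bp
  [35,54): 19 bp
  [54,59): 5 bp
  [59,64): 5 bp
  [64,69): 5 bp
  [69,74): 5 bp
  [74,84): 10 bp
  [84,87): 3 bp
  [87,96): 9 bp
  [96,105): 9 bp
  [105,110): 5 bp
  [110,128): 18 bp
  [128,140): 12 bp
  [140,146): 6 bp
  [146,153): 7 bp
  [153,169): 16 bp
  [169,172): 3 bp
  [172,181): 9 bp
  [181,190): 9 bp
  [190,196): 6 bp

[3,3,5,5,5,5,5,5,6,6,7,7,7,9,9,9,9,10,12,16,16,18,19]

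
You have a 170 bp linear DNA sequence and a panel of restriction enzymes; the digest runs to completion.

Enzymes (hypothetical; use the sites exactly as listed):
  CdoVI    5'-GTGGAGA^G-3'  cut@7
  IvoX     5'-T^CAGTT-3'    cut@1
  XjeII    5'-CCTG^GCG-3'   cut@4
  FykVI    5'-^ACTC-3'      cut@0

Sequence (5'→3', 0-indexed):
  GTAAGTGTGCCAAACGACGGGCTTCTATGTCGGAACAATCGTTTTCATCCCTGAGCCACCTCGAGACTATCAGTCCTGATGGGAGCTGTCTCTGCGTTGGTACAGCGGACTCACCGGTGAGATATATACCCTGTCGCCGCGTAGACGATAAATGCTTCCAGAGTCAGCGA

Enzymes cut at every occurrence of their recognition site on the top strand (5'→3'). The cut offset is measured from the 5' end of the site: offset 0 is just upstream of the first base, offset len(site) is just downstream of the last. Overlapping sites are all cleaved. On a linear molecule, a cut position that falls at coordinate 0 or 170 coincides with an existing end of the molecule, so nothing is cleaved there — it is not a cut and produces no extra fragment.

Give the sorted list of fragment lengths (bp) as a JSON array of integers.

Scan for sites:
  CdoVI (GTGGAGAG, off=7): no sites
  IvoX (TCAGTT, off=1): no sites
  XjeII (CCTGGCG, off=4): no sites
  FykVI ACTC/0: at [108] ⇒ [108]

Pooled cuts: [108]

Fragments:
  [0,108): 108 bp
  [108,170): 62 bp

[62,108]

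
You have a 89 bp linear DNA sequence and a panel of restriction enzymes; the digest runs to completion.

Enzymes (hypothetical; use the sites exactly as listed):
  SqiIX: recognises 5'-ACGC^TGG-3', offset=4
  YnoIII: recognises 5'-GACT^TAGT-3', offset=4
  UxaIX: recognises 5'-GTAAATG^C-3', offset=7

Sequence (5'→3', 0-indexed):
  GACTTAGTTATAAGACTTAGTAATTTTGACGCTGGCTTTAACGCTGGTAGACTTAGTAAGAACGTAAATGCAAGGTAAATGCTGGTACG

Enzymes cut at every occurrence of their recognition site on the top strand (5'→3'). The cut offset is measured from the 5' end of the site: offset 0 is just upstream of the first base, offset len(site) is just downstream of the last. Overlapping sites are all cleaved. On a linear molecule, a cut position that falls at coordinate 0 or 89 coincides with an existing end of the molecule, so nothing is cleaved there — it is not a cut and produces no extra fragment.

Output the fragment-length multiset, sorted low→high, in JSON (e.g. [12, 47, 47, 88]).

Scan for sites:
  SqiIX ACGCTGG/4: at [28, 40] ⇒ [32, 44]
  YnoIII GACTTAGT/4: at [0, 13, 49] ⇒ [4, 17, 53]
  UxaIX GTAAATGC/7: at [63, 74] ⇒ [70, 81]

All cut coordinates (distinct, sorted): [4, 17, 32, 44, 53, 70, 81]

Fragments:
  [0,4): 4 bp
  [4,17): 13 bp
  [17,32): 15 bp
  [32,44): 12 bp
  [44,53): 9 bp
  [53,70): 17 bp
  [70,81): 11 bp
  [81,89): 8 bp

[4,8,9,11,12,13,15,17]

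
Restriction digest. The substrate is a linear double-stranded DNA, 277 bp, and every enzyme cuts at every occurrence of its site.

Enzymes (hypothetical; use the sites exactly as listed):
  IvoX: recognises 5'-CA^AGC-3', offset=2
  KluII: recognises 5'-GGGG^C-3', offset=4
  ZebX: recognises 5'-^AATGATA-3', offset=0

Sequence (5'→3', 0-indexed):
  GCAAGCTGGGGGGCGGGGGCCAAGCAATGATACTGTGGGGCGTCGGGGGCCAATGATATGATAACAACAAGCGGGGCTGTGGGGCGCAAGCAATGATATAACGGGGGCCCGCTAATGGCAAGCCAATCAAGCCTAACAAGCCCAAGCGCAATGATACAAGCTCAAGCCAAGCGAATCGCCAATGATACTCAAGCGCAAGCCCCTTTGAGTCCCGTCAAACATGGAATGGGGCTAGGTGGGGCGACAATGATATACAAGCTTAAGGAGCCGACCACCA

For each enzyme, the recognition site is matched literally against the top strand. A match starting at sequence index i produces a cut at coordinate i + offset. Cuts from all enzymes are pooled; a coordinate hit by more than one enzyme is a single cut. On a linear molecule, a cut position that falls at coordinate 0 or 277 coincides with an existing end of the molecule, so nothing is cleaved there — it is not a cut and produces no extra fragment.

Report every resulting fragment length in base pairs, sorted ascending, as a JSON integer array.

Per-enzyme occurrences:
  IvoX (CAAGC, off=2): starts [1, 20, 67, 86, 118, 127, 136, 142, 156, 162, 167, 189, 195, 254] → cuts [3, 22, 69, 88, 120, 129, 138, 144, 158, 164, 169, 191, 197, 256]
  KluII (GGGGC, off=4): starts [9, 15, 36, 45, 72, 80, 103, 227, 237] → cuts [13, 19, 40, 49, 76, 84, 107, 231, 241]
  ZebX (AATGATA, off=0): starts [25, 51, 91, 149, 180, 245] → cuts [25, 51, 91, 149, 180, 245]

All cut coordinates (distinct, sorted): [3, 13, 19, 22, 25, 40, 49, 51, 69, 76, 84, 88, 91, 107, 120, 129, 138, 144, 149, 158, 164, 169, 180, 191, 197, 231, 241, 245, 256]

Fragments:
  [0,3): 3 bp
  [3,13): 10 bp
  [13,19): 6 bp
  [19,22): 3 bp
  [22,25): 3 bp
  [25,40): 15 bp
  [40,49): 9 bp
  [49,51): 2 bp
  [51,69): 18 bp
  [69,76): 7 bp
  [76,84): 8 bp
  [84,88): 4 bp
  [88,91): 3 bp
  [91,107): 16 bp
  [107,120): 13 bp
  [120,129): 9 bp
  [129,138): 9 bp
  [138,144): 6 bp
  [144,149): 5 bp
  [149,158): 9 bp
  [158,164): 6 bp
  [164,169): 5 bp
  [169,180): 11 bp
  [180,191): 11 bp
  [191,197): 6 bp
  [197,231): 34 bp
  [231,241): 10 bp
  [241,245): 4 bp
  [245,256): 11 bp
  [256,277): 21 bp

[2,3,3,3,3,4,4,5,5,6,6,6,6,7,8,9,9,9,9,10,10,11,11,11,13,15,16,18,21,34]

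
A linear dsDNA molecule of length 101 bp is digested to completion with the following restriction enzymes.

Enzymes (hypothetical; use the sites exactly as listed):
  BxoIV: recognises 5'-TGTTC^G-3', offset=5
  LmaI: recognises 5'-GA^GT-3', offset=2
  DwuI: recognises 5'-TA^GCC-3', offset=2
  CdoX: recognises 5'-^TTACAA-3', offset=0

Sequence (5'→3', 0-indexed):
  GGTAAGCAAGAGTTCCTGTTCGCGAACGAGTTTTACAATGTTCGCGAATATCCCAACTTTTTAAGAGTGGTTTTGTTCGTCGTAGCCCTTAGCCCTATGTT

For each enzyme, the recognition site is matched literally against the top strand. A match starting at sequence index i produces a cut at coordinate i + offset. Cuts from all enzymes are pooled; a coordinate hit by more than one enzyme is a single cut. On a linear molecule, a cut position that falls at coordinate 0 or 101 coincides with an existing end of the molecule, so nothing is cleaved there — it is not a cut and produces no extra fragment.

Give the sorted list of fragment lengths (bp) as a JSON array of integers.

[3,6,7,8,10,10,11,11,12,23]

Site scan:
  BxoIV TGTTCG/5: at [16, 38, 73] ⇒ [21, 43, 78]
  LmaI GAGT/2: at [9, 27, 64] ⇒ [11, 29, 66]
  DwuI TAGCC/2: at [82, 89] ⇒ [84, 91]
  CdoX TTACAA/0: at [32] ⇒ [32]

Pooled cuts: [11, 21, 29, 32, 43, 66, 78, 84, 91]

Fragments:
  [0,11): 11 bp
  [11,21): 10 bp
  [21,29): 8 bp
  [29,32): 3 bp
  [32,43): 11 bp
  [43,66): 23 bp
  [66,78): 12 bp
  [78,84): 6 bp
  [84,91): 7 bp
  [91,101): 10 bp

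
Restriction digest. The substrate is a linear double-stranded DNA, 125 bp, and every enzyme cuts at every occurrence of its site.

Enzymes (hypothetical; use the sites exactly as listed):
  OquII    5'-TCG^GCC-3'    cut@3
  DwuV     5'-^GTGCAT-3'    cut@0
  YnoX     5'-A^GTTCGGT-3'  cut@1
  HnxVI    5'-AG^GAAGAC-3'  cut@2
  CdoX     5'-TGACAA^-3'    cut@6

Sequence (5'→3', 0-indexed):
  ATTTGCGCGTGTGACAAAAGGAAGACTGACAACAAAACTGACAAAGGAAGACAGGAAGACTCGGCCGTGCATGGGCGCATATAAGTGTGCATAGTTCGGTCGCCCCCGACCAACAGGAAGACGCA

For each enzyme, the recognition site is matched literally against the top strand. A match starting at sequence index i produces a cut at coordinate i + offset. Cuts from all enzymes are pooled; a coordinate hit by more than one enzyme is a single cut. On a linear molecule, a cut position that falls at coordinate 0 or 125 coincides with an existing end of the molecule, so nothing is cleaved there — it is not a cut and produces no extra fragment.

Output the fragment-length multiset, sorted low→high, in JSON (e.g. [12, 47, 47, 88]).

[2,3,3,7,8,9,9,12,12,17,20,23]

Per-enzyme occurrences:
  OquII (TCGGCC, off=3): starts [60] → cuts [63]
  DwuV (GTGCAT, off=0): starts [66, 86] → cuts [66, 86]
  YnoX (AGTTCGGT, off=1): starts [92] → cuts [93]
  HnxVI (AGGAAGAC, off=2): starts [18, 44, 52, 114] → cuts [20, 46, 54, 116]
  CdoX (TGACAA, off=6): starts [11, 26, 38] → cuts [17, 32, 44]

Pooled cuts: [17, 20, 32, 44, 46, 54, 63, 66, 86, 93, 116]

Fragment lengths:
  [0,17): 17 bp
  [17,20): 3 bp
  [20,32): 12 bp
  [32,44): 12 bp
  [44,46): 2 bp
  [46,54): 8 bp
  [54,63): 9 bp
  [63,66): 3 bp
  [66,86): 20 bp
  [86,93): 7 bp
  [93,116): 23 bp
  [116,125): 9 bp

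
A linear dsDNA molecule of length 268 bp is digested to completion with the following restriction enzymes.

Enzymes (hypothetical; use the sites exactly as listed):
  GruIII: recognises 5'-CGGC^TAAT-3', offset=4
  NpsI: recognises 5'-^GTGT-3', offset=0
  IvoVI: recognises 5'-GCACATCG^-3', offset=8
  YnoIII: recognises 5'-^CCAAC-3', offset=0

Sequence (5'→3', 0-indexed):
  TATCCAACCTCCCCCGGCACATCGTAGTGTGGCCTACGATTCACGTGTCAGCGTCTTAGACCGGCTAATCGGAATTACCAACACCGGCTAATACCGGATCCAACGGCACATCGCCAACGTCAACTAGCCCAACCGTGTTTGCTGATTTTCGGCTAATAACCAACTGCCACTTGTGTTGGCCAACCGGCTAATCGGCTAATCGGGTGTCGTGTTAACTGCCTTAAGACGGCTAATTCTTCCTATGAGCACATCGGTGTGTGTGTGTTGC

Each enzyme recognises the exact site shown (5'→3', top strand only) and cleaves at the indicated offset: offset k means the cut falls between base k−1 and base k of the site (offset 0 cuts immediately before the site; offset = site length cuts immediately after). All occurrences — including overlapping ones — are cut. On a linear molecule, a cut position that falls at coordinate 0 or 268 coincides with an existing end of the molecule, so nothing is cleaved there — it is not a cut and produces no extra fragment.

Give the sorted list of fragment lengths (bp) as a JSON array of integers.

Site scan:
  GruIII CGGCTAAT/4: at [61, 84, 149, 184, 192, 226] ⇒ [65, 88, 153, 188, 196, 230]
  NpsI GTGT/0: at [26, 44, 134, 172, 203, 208, 253, 255, 257, 259, 261] ⇒ [26, 44, 134, 172, 203, 208, 253, 255, 257, 259, 261]
  IvoVI GCACATCG/8: at [16, 105, 245] ⇒ [24, 113, 253]
  YnoIII CCAAC/0: at [3, 77, 99, 113, 128, 159, 179] ⇒ [3, 77, 99, 113, 128, 159, 179]

Pooled cuts: [3, 24, 26, 44, 65, 77, 88, 99, 113, 128, 134, 153, 159, 172, 179, 188, 196, 203, 208, 230, 253, 255, 257, 259, 261]

Fragment lengths:
  [0,3): 3 bp
  [3,24): 21 bp
  [24,26): 2 bp
  [26,44): 18 bp
  [44,65): 21 bp
  [65,77): 12 bp
  [77,88): 11 bp
  [88,99): 11 bp
  [99,113): 14 bp
  [113,128): 15 bp
  [128,134): 6 bp
  [134,153): 19 bp
  [153,159): 6 bp
  [159,172): 13 bp
  [172,179): 7 bp
  [179,188): 9 bp
  [188,196): 8 bp
  [196,203): 7 bp
  [203,208): 5 bp
  [208,230): 22 bp
  [230,253): 23 bp
  [253,255): 2 bp
  [255,257): 2 bp
  [257,259): 2 bp
  [259,261): 2 bp
  [261,268): 7 bp

[2,2,2,2,2,3,5,6,6,7,7,7,8,9,11,11,12,13,14,15,18,19,21,21,22,23]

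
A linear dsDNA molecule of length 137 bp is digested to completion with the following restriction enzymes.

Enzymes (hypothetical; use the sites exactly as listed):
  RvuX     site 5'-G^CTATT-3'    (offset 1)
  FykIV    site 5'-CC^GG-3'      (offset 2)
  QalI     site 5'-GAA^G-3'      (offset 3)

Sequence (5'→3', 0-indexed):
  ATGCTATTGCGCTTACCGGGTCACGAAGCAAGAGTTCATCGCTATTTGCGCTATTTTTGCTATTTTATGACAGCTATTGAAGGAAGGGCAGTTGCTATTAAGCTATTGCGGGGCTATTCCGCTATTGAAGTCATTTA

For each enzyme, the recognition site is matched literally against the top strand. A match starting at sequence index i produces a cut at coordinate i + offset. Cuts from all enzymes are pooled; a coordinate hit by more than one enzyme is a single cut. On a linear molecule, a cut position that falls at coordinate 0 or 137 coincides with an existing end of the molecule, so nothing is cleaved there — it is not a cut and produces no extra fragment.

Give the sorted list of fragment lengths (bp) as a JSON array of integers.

[3,4,8,8,8,8,8,9,9,9,10,11,14,14,14]

Scan for sites:
  RvuX GCTATT/1: at [2, 40, 49, 58, 72, 93, 101, 112, 120] ⇒ [3, 41, 50, 59, 73, 94, 102, 113, 121]
  FykIV CCGG/2: at [15] ⇒ [17]
  QalI GAAG/3: at [24, 78, 82, 126] ⇒ [27, 81, 85, 129]

All cut coordinates (distinct, sorted): [3, 17, 27, 41, 50, 59, 73, 81, 85, 94, 102, 113, 121, 129]

Fragment lengths:
  [0,3): 3 bp
  [3,17): 14 bp
  [17,27): 10 bp
  [27,41): 14 bp
  [41,50): 9 bp
  [50,59): 9 bp
  [59,73): 14 bp
  [73,81): 8 bp
  [81,85): 4 bp
  [85,94): 9 bp
  [94,102): 8 bp
  [102,113): 11 bp
  [113,121): 8 bp
  [121,129): 8 bp
  [129,137): 8 bp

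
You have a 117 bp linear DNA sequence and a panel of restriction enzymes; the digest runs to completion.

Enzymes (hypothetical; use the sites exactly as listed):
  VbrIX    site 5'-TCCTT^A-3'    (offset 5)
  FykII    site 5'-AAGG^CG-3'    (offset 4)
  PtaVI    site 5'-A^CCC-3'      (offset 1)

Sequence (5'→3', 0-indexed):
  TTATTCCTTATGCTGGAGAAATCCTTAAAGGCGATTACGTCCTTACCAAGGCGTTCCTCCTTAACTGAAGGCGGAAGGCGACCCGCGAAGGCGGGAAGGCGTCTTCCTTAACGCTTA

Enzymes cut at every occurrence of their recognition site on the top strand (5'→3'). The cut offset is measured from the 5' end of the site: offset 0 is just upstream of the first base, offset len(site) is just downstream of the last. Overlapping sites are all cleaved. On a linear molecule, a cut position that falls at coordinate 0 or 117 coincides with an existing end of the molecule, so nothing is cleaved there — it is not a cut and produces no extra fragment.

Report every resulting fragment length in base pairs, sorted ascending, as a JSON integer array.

Per-enzyme occurrences:
  VbrIX TCCTTA/5: at [4, 21, 39, 57, 104] ⇒ [9, 26, 44, 62, 109]
  FykII AAGGCG/4: at [27, 47, 67, 74, 87, 95] ⇒ [31, 51, 71, 78, 91, 99]
  PtaVI ACCC/1: at [80] ⇒ [81]

Pooled cuts: [9, 26, 31, 44, 51, 62, 71, 78, 81, 91, 99, 109]

Fragments:
  [0,9): 9 bp
  [9,26): 17 bp
  [26,31): 5 bp
  [31,44): 13 bp
  [44,51): 7 bp
  [51,62): 11 bp
  [62,71): 9 bp
  [71,78): 7 bp
  [78,81): 3 bp
  [81,91): 10 bp
  [91,99): 8 bp
  [99,109): 10 bp
  [109,117): 8 bp

[3,5,7,7,8,8,9,9,10,10,11,13,17]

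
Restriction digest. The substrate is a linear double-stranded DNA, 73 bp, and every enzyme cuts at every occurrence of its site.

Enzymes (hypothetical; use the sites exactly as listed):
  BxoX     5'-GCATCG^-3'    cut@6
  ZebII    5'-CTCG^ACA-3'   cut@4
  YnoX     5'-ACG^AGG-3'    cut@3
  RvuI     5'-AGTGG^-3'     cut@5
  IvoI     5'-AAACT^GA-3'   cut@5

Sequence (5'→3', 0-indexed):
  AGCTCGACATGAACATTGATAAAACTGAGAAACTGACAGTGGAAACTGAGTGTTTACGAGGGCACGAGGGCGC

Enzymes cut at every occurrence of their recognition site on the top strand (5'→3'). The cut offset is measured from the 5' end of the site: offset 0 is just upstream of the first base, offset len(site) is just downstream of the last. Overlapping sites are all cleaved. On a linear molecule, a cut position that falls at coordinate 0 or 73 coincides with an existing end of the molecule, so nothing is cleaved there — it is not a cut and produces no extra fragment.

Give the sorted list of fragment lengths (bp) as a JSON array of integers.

Site scan:
  BxoX (GCATCG, off=6): no sites
  ZebII (CTCGACA, off=4): starts [2] → cuts [6]
  YnoX (ACGAGG, off=3): starts [55, 63] → cuts [58, 66]
  RvuI (AGTGG, off=5): starts [37] → cuts [42]
  IvoI (AAACTGA, off=5): starts [21, 29, 42] → cuts [26, 34, 47]

Pooled cuts: [6, 26, 34, 42, 47, 58, 66]

Fragment lengths:
  [0,6): 6 bp
  [6,26): 20 bp
  [26,34): 8 bp
  [34,42): 8 bp
  [42,47): 5 bp
  [47,58): 11 bp
  [58,66): 8 bp
  [66,73): 7 bp

[5,6,7,8,8,8,11,20]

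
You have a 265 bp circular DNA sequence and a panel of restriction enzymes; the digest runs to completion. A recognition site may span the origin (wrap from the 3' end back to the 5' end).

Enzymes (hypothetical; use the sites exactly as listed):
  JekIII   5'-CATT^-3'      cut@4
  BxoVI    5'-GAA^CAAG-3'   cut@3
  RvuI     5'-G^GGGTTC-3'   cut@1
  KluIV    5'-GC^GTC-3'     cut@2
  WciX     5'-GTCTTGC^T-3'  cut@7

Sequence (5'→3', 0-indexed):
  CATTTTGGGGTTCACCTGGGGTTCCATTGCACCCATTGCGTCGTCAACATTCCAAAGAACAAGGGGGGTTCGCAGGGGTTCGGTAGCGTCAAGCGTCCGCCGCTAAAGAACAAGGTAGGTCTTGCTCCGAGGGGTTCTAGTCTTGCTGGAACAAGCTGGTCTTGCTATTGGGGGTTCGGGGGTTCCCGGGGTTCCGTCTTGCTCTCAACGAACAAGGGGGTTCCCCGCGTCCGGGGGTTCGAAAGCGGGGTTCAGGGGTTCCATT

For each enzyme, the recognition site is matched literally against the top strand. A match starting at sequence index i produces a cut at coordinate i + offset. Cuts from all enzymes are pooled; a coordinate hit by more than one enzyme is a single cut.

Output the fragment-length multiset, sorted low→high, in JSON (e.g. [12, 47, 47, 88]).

Scan for sites:
  JekIII CATT/4: at [0, 24, 33, 47, 261] ⇒ [0, 4, 28, 37, 51]
  BxoVI GAACAAG/3: at [56, 107, 148, 209] ⇒ [59, 110, 151, 212]
  RvuI GGGGTTC/1: at [6, 17, 64, 74, 130, 170, 178, 187, 216, 233, 246, 254] ⇒ [7, 18, 65, 75, 131, 171, 179, 188, 217, 234, 247, 255]
  KluIV GCGTC/2: at [37, 85, 92, 226] ⇒ [39, 87, 94, 228]
  WciX GTCTTGCT/7: at [118, 139, 158, 195] ⇒ [125, 146, 165, 202]

Pooled cuts: [0, 4, 7, 18, 28, 37, 39, 51, 59, 65, 75, 87, 94, 110, 125, 131, 146, 151, 165, 171, 179, 188, 202, 212, 217, 228, 234, 247, 255]

Fragment lengths:
  0→4: 4 bp
  4→7: 3 bp
  7→18: 11 bp
  18→28: 10 bp
  28→37: 9 bp
  37→39: 2 bp
  39→51: 12 bp
  51→59: 8 bp
  59→65: 6 bp
  65→75: 10 bp
  75→87: 12 bp
  87→94: 7 bp
  94→110: 16 bp
  110→125: 15 bp
  125→131: 6 bp
  131→146: 15 bp
  146→151: 5 bp
  151→165: 14 bp
  165→171: 6 bp
  171→179: 8 bp
  179→188: 9 bp
  188→202: 14 bp
  202→212: 10 bp
  212→217: 5 bp
  217→228: 11 bp
  228→234: 6 bp
  234→247: 13 bp
  247→255: 8 bp
  255→0 (wrap): 265-255+0 = 10 bp

[2,3,4,5,5,6,6,6,6,7,8,8,8,9,9,10,10,10,10,11,11,12,12,13,14,14,15,15,16]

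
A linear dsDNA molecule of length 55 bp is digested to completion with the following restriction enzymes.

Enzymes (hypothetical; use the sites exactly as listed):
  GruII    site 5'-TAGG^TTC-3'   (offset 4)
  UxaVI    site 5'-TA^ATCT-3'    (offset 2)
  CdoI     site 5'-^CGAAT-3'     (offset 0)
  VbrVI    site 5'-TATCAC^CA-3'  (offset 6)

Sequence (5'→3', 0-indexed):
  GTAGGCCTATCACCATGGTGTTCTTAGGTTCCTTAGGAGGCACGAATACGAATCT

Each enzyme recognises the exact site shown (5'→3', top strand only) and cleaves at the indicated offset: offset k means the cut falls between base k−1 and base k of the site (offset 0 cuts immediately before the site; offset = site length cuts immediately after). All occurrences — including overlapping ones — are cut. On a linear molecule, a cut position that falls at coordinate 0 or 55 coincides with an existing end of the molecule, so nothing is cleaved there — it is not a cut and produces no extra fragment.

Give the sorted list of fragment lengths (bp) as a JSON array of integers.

Site scan:
  GruII TAGGTTC/4: at [24] ⇒ [28]
  UxaVI (TAATCT, off=2): no sites
  CdoI CGAAT/0: at [42, 48] ⇒ [42, 48]
  VbrVI TATCACCA/6: at [7] ⇒ [13]

Pooled cuts: [13, 28, 42, 48]

Fragments:
  [0,13): 13 bp
  [13,28): 15 bp
  [28,42): 14 bp
  [42,48): 6 bp
  [48,55): 7 bp

[6,7,13,14,15]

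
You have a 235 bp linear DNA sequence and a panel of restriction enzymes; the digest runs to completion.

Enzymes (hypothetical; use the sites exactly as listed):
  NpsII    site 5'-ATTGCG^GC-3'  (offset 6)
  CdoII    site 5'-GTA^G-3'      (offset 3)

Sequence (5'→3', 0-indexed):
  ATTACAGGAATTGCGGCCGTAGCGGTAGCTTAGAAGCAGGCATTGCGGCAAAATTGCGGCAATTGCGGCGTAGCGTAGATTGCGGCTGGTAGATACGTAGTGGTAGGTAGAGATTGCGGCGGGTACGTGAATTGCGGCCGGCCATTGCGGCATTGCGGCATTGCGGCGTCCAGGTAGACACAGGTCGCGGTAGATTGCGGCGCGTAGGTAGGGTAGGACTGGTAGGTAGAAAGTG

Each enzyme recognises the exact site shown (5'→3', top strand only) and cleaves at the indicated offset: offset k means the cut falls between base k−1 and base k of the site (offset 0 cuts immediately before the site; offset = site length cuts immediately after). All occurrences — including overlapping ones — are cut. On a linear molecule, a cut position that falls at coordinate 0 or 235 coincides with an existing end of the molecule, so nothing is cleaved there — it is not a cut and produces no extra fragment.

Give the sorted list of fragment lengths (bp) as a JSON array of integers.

[4,4,4,5,5,5,6,6,6,7,7,7,7,7,8,8,8,9,9,9,11,11,13,15,16,18,20]

Site scan:
  NpsII (ATTGCGGC, off=6): starts [9, 41, 52, 61, 78, 112, 130, 143, 151, 159, 193] → cuts [15, 47, 58, 67, 84, 118, 136, 149, 157, 165, 199]
  CdoII (GTAG, off=3): starts [18, 24, 69, 74, 88, 96, 102, 106, 173, 189, 203, 207, 212, 221, 225] → cuts [21, 27, 72, 77, 91, 99, 105, 109, 176, 192, 206, 210, 215, 224, 228]

Pooled cuts: [15, 21, 27, 47, 58, 67, 72, 77, 84, 91, 99, 105, 109, 118, 136, 149, 157, 165, 176, 192, 199, 206, 210, 215, 224, 228]

Fragment lengths:
  [0,15): 15 bp
  [15,21): 6 bp
  [21,27): 6 bp
  [27,47): 20 bp
  [47,58): 11 bp
  [58,67): 9 bp
  [67,72): 5 bp
  [72,77): 5 bp
  [77,84): 7 bp
  [84,91): 7 bp
  [91,99): 8 bp
  [99,105): 6 bp
  [105,109): 4 bp
  [109,118): 9 bp
  [118,136): 18 bp
  [136,149): 13 bp
  [149,157): 8 bp
  [157,165): 8 bp
  [165,176): 11 bp
  [176,192): 16 bp
  [192,199): 7 bp
  [199,206): 7 bp
  [206,210): 4 bp
  [210,215): 5 bp
  [215,224): 9 bp
  [224,228): 4 bp
  [228,235): 7 bp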